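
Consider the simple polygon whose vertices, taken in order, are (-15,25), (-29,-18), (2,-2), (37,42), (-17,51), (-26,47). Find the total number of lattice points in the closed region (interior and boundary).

Using the shoelace formula, 2A = |((-15)·(-18) − (-29)·25) + ((-29)·(-2) − 2·(-18)) + (2·42 − 37·(-2)) + (37·51 − (-17)·42) + ((-17)·47 − (-26)·51) + ((-26)·25 − (-15)·47)| = 4430, so the area is 2215.
Summing gcd(|Δx|,|Δy|) over the edges gives the boundary count: gcd(14,43) + gcd(31,16) + gcd(35,44) + gcd(54,9) + gcd(9,4) + gcd(11,22) = 1+1+1+9+1+11 = 24.
Pick's theorem gives I = A − B/2 + 1 = 2215 − 24/2 + 1 = 2204, so the closed region contains I + B = 2204 + 24 = 2228 lattice points.

2228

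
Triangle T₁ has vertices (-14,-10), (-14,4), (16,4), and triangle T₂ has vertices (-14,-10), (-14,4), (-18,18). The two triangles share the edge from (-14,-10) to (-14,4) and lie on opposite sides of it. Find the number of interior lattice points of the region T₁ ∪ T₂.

The union is the simple quadrilateral with vertices (-14,-10), (16,4), (-14,4), (-18,18) in order.
Using the shoelace formula, 2A = |((-14)·4 − 16·(-10)) + (16·4 − (-14)·4) + ((-14)·18 − (-18)·4) + ((-18)·(-10) − (-14)·18)| = 476, so the area is 238.
The number of boundary lattice points is Σ gcd(|Δx|,|Δy|) = gcd(30,14) + gcd(30,0) + gcd(4,14) + gcd(4,28) = 2+30+2+4 = 38.
By Pick's theorem I = A − B/2 + 1 = 238 − 38/2 + 1 = 220.

220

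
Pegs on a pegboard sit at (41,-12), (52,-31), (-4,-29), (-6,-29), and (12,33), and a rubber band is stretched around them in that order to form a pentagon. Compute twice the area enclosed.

By the shoelace formula, twice the signed area is |[41·(-31) − 52·(-12)] + [52·(-29) − (-4)·(-31)] + [(-4)·(-29) − (-6)·(-29)] + [(-6)·33 − 12·(-29)] + [12·(-12) − 41·33]| = 3684, so the area is 1842.

3684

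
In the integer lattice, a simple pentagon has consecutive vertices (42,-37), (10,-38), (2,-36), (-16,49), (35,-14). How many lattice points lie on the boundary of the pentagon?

8

Along each edge there are gcd(|Δx|,|Δy|)+1 lattice points, so counting each shared vertex once the boundary has gcd(32,1) + gcd(8,2) + gcd(18,85) + gcd(51,63) + gcd(7,23) = 1+2+1+3+1 = 8.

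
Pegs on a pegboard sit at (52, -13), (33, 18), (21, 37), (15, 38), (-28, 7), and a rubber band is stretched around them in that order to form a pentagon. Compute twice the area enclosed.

By the shoelace formula, twice the signed area is |[52·18 − 33·(-13)] + [33·37 − 21·18] + [21·38 − 15·37] + [15·7 − (-28)·38] + [(-28)·(-13) − 52·7]| = 3620, so the area is 1810.

3620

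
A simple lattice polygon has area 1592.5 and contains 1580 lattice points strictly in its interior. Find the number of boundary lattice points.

27

Pick's theorem gives A = I + B/2 − 1, so B = 2(A − I + 1) = 2(1592.5 − 1580 + 1) = 27.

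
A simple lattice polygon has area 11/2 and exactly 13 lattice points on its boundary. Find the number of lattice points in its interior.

From Pick's theorem, I = A − B/2 + 1 = 11/2 − 13/2 + 1 = 0.

0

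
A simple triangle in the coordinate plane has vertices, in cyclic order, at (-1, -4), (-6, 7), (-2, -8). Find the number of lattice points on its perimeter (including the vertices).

3

Along each edge there are gcd(|Δx|,|Δy|)+1 lattice points, so counting each shared vertex once the boundary has gcd(5,11) + gcd(4,15) + gcd(1,4) = 1+1+1 = 3.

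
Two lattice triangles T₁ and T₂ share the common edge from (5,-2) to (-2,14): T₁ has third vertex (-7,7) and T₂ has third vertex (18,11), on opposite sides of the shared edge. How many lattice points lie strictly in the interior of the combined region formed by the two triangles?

206

The union is the simple quadrilateral with vertices (5,-2), (-7,7), (-2,14), (18,11) in order.
Using the shoelace formula, 2A = |(5·7 − (-7)·(-2)) + ((-7)·14 − (-2)·7) + ((-2)·11 − 18·14) + (18·(-2) − 5·11)| = 428, so the area is 214.
Along each edge there are gcd(|Δx|,|Δy|)+1 lattice points, so counting each shared vertex once the boundary has gcd(12,9) + gcd(5,7) + gcd(20,3) + gcd(13,13) = 3+1+1+13 = 18.
By Pick's theorem I = A − B/2 + 1 = 214 − 18/2 + 1 = 206.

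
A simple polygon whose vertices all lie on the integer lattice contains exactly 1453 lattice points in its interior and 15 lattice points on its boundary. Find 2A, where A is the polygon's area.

Pick's theorem states A = I + B/2 − 1, so A = 1453 + 15/2 − 1 = 2919/2.
Hence 2A = 2919.

2919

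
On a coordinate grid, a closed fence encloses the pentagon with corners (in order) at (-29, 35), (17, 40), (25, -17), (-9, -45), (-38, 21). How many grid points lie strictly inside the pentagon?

Using the shoelace formula, 2A = |[(-29)·40 − 17·35] + [17·(-17) − 25·40] + [25·(-45) − (-9)·(-17)] + [(-9)·21 − (-38)·(-45)] + [(-38)·35 − (-29)·21]| = 6942, so the area is 3471.
The number of boundary lattice points is Σ gcd(|Δx|,|Δy|) = gcd(46,5) + gcd(8,57) + gcd(34,28) + gcd(29,66) + gcd(9,14) = 1+1+2+1+1 = 6.
By Pick's theorem A = I + B/2 − 1, so I = 3471 − 6/2 + 1 = 3469.

3469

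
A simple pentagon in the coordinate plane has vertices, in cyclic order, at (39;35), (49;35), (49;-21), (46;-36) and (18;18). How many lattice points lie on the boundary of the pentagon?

72

The number of boundary lattice points is Σ gcd(|Δx|,|Δy|) = gcd(10,0) + gcd(0,56) + gcd(3,15) + gcd(28,54) + gcd(21,17) = 10+56+3+2+1 = 72.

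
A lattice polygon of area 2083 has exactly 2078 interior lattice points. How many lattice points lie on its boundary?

12

Pick's theorem gives A = I + B/2 − 1, so B = 2(A − I + 1) = 2(2083 − 2078 + 1) = 12.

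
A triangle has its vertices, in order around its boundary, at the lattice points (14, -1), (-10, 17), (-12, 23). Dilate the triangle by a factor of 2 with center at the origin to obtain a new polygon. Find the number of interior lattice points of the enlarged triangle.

207

Using the shoelace formula, 2A = |(14·17 − (-10)·(-1)) + ((-10)·23 − (-12)·17) + ((-12)·(-1) − 14·23)| = 108, so the area is 54.
Along each edge there are gcd(|Δx|,|Δy|)+1 lattice points, so counting each shared vertex once the boundary has gcd(24,18) + gcd(2,6) + gcd(26,24) = 6+2+2 = 10.
Scaling by 2 multiplies the area by 2² = 4 (so the new area is 216) and multiplies the boundary lattice-point count by 2, giving 20.
By Pick's theorem, the interior count of the dilated polygon is 216 − 20/2 + 1 = 207.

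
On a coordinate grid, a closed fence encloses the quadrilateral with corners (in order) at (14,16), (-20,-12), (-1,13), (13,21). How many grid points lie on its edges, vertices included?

Along each edge there are gcd(|Δx|,|Δy|)+1 lattice points, so counting each shared vertex once the boundary has gcd(34,28) + gcd(19,25) + gcd(14,8) + gcd(1,5) = 2+1+2+1 = 6.

6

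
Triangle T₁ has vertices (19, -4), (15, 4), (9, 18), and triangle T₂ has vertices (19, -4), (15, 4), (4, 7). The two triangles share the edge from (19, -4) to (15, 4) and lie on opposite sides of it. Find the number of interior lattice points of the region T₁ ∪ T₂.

The union is the simple quadrilateral with vertices (19, -4), (9, 18), (15, 4), (4, 7) in order.
The shoelace formula gives twice the area as |[19·18 − 9·(-4)] + [9·4 − 15·18] + [15·7 − 4·4] + [4·(-4) − 19·7]| = 84, so the area is 42.
The number of boundary lattice points is Σ gcd(|Δx|,|Δy|) = gcd(10,22) + gcd(6,14) + gcd(11,3) + gcd(15,11) = 2+2+1+1 = 6.
By Pick's theorem I = A − B/2 + 1 = 42 − 6/2 + 1 = 40.

40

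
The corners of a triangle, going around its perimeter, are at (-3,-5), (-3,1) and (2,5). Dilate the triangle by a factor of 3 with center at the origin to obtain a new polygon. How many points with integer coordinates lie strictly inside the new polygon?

118

The shoelace formula gives twice the area as |((-3)·1 − (-3)·(-5)) + ((-3)·5 − 2·1) + (2·(-5) − (-3)·5)| = 30, so the area is 15.
The number of boundary lattice points is Σ gcd(|Δx|,|Δy|) = gcd(0,6) + gcd(5,4) + gcd(5,10) = 6+1+5 = 12.
Scaling by 3 multiplies the area by 3² = 9 (so the new area is 135) and multiplies the boundary lattice-point count by 3, giving 36.
By Pick's theorem, the interior count of the dilated polygon is 135 − 36/2 + 1 = 118.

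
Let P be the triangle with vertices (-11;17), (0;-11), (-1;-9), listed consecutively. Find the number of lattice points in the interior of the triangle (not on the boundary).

2

The shoelace formula gives twice the area as |((-11)·(-11) − 0·17) + (0·(-9) − (-1)·(-11)) + ((-1)·17 − (-11)·(-9))| = 6, so the area is 3.
Summing gcd(|Δx|,|Δy|) over the edges gives the boundary count: gcd(11,28) + gcd(1,2) + gcd(10,26) = 1+1+2 = 4.
Pick's theorem gives I = A − B/2 + 1 = 3 − 4/2 + 1 = 2.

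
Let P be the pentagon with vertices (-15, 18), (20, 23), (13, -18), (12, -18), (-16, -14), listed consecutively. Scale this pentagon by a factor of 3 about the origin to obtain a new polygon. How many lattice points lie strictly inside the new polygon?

The shoelace formula gives twice the area as |((-15)·23 − 20·18) + (20·(-18) − 13·23) + (13·(-18) − 12·(-18)) + (12·(-14) − (-16)·(-18)) + ((-16)·18 − (-15)·(-14))| = 2336, so the area is 1168.
Summing gcd(|Δx|,|Δy|) over the edges gives the boundary count: gcd(35,5) + gcd(7,41) + gcd(1,0) + gcd(28,4) + gcd(1,32) = 5+1+1+4+1 = 12.
Scaling by 3 multiplies the area by 3² = 9 (so the new area is 10512) and multiplies the boundary lattice-point count by 3, giving 36.
By Pick's theorem, the interior count of the dilated polygon is 10512 − 36/2 + 1 = 10495.

10495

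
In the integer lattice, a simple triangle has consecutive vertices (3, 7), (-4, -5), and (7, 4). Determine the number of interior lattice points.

Using the shoelace formula, 2A = |(3·(-5) − (-4)·7) + ((-4)·4 − 7·(-5)) + (7·7 − 3·4)| = 69, so the area is 34.5.
Along each edge there are gcd(|Δx|,|Δy|)+1 lattice points, so counting each shared vertex once the boundary has gcd(7,12) + gcd(11,9) + gcd(4,3) = 1+1+1 = 3.
By Pick's theorem A = I + B/2 − 1, so I = 34.5 − 3/2 + 1 = 34.

34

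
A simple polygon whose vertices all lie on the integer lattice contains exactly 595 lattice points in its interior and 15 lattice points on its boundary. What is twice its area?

1203

Pick's theorem states A = I + B/2 − 1, so A = 595 + 15/2 − 1 = 1203/2.
Hence 2A = 1203.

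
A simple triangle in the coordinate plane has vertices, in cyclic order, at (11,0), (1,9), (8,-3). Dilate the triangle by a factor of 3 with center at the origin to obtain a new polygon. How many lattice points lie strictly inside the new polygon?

250

The shoelace formula gives twice the area as |(11·9 − 1·0) + (1·(-3) − 8·9) + (8·0 − 11·(-3))| = 57, so the area is 57/2.
Summing gcd(|Δx|,|Δy|) over the edges gives the boundary count: gcd(10,9) + gcd(7,12) + gcd(3,3) = 1+1+3 = 5.
Scaling by 3 multiplies the area by 3² = 9 (so the new area is 256.5) and multiplies the boundary lattice-point count by 3, giving 15.
By Pick's theorem, the interior count of the dilated polygon is 256.5 − 15/2 + 1 = 250.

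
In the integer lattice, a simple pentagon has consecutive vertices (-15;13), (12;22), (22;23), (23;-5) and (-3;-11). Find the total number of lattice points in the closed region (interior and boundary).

916

Using the shoelace formula, 2A = |((-15)·22 − 12·13) + (12·23 − 22·22) + (22·(-5) − 23·23) + (23·(-11) − (-3)·(-5)) + ((-3)·13 − (-15)·(-11))| = 1805, so the area is 902.5.
The number of boundary lattice points is Σ gcd(|Δx|,|Δy|) = gcd(27,9) + gcd(10,1) + gcd(1,28) + gcd(26,6) + gcd(12,24) = 9+1+1+2+12 = 25.
Pick's theorem gives I = A − B/2 + 1 = 902.5 − 25/2 + 1 = 891, so the closed region contains I + B = 891 + 25 = 916 lattice points.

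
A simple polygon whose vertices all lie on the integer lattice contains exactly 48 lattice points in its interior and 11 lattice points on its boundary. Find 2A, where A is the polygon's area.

By Pick's theorem, A = I + B/2 − 1 = 48 + 11/2 − 1 = 105/2.
Hence 2A = 105.

105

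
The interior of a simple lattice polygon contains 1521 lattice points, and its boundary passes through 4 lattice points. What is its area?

1522

Pick's theorem states A = I + B/2 − 1, so A = 1521 + 4/2 − 1 = 1522.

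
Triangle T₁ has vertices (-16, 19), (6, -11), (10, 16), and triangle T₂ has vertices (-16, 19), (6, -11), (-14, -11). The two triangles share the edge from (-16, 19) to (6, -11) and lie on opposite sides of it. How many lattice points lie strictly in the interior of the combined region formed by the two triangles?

The union is the simple quadrilateral with vertices (-16, 19), (10, 16), (6, -11), (-14, -11) in order.
By the shoelace formula, twice the signed area is |((-16)·16 − 10·19) + (10·(-11) − 6·16) + (6·(-11) − (-14)·(-11)) + ((-14)·19 − (-16)·(-11))| = 1314, so the area is 657.
The number of boundary lattice points is Σ gcd(|Δx|,|Δy|) = gcd(26,3) + gcd(4,27) + gcd(20,0) + gcd(2,30) = 1+1+20+2 = 24.
By Pick's theorem I = A − B/2 + 1 = 657 − 24/2 + 1 = 646.

646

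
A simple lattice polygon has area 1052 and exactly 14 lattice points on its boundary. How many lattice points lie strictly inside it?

1046

From Pick's theorem, I = A − B/2 + 1 = 1052 − 14/2 + 1 = 1046.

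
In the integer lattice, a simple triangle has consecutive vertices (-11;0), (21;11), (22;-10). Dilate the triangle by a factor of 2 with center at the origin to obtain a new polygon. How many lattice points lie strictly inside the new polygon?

The shoelace formula gives twice the area as |((-11)·11 − 21·0) + (21·(-10) − 22·11) + (22·0 − (-11)·(-10))| = 683, so the area is 683/2.
Along each edge there are gcd(|Δx|,|Δy|)+1 lattice points, so counting each shared vertex once the boundary has gcd(32,11) + gcd(1,21) + gcd(33,10) = 1+1+1 = 3.
Scaling by 2 multiplies the area by 2² = 4 (so the new area is 1366) and multiplies the boundary lattice-point count by 2, giving 6.
By Pick's theorem, the interior count of the dilated polygon is 1366 − 6/2 + 1 = 1364.

1364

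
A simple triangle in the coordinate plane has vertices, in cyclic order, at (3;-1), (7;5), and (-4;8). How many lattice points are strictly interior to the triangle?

Using the shoelace formula, 2A = |(3·5 − 7·(-1)) + (7·8 − (-4)·5) + ((-4)·(-1) − 3·8)| = 78, so the area is 39.
The number of boundary lattice points is Σ gcd(|Δx|,|Δy|) = gcd(4,6) + gcd(11,3) + gcd(7,9) = 2+1+1 = 4.
Pick's theorem gives I = A − B/2 + 1 = 39 − 4/2 + 1 = 38.

38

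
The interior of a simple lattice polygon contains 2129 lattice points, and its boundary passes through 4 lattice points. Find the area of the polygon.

By Pick's theorem, A = I + B/2 − 1 = 2129 + 4/2 − 1 = 2130.

2130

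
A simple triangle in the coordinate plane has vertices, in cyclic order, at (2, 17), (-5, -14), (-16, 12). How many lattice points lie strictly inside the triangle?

The shoelace formula gives twice the area as |[2·(-14) − (-5)·17] + [(-5)·12 − (-16)·(-14)] + [(-16)·17 − 2·12]| = 523, so the area is 261.5.
The number of boundary lattice points is Σ gcd(|Δx|,|Δy|) = gcd(7,31) + gcd(11,26) + gcd(18,5) = 1+1+1 = 3.
Pick's theorem gives I = A − B/2 + 1 = 261.5 − 3/2 + 1 = 261.

261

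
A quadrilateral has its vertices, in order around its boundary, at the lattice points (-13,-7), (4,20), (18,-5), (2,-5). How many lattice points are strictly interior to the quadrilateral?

Using the shoelace formula, 2A = |((-13)·20 − 4·(-7)) + (4·(-5) − 18·20) + (18·(-5) − 2·(-5)) + (2·(-7) − (-13)·(-5))| = 771, so the area is 771/2.
Summing gcd(|Δx|,|Δy|) over the edges gives the boundary count: gcd(17,27) + gcd(14,25) + gcd(16,0) + gcd(15,2) = 1+1+16+1 = 19.
Pick's theorem gives I = A − B/2 + 1 = 771/2 − 19/2 + 1 = 377.

377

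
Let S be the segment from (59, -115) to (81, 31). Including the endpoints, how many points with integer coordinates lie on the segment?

The number of lattice points on a segment between lattice points is gcd(|Δx|,|Δy|) + 1 = gcd(22,146) + 1 = 2 + 1 = 3.

3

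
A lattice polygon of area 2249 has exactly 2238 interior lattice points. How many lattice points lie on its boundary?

24

Pick's theorem gives A = I + B/2 − 1, so B = 2(A − I + 1) = 2(2249 − 2238 + 1) = 24.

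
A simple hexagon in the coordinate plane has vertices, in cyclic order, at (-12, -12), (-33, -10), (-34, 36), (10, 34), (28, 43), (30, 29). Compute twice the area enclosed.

4332

By the shoelace formula, twice the signed area is |((-12)·(-10) − (-33)·(-12)) + ((-33)·36 − (-34)·(-10)) + ((-34)·34 − 10·36) + (10·43 − 28·34) + (28·29 − 30·43) + (30·(-12) − (-12)·29)| = 4332, so the area is 2166.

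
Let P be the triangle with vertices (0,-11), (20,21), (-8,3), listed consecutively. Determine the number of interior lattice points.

Using the shoelace formula, 2A = |(0·21 − 20·(-11)) + (20·3 − (-8)·21) + ((-8)·(-11) − 0·3)| = 536, so the area is 268.
The number of boundary lattice points is Σ gcd(|Δx|,|Δy|) = gcd(20,32) + gcd(28,18) + gcd(8,14) = 4+2+2 = 8.
Pick's theorem gives I = A − B/2 + 1 = 268 − 8/2 + 1 = 265.

265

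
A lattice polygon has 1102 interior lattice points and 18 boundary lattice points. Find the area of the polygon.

Pick's theorem states A = I + B/2 − 1, so A = 1102 + 18/2 − 1 = 1110.

1110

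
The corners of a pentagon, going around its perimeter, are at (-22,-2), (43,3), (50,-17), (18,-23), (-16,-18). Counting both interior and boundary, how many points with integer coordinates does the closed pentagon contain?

1387

Using the shoelace formula, 2A = |((-22)·3 − 43·(-2)) + (43·(-17) − 50·3) + (50·(-23) − 18·(-17)) + (18·(-18) − (-16)·(-23)) + ((-16)·(-2) − (-22)·(-18))| = 2761, so the area is 2761/2.
The number of boundary lattice points is Σ gcd(|Δx|,|Δy|) = gcd(65,5) + gcd(7,20) + gcd(32,6) + gcd(34,5) + gcd(6,16) = 5+1+2+1+2 = 11.
Pick's theorem gives I = A − B/2 + 1 = 2761/2 − 11/2 + 1 = 1376, so the closed region contains I + B = 1376 + 11 = 1387 lattice points.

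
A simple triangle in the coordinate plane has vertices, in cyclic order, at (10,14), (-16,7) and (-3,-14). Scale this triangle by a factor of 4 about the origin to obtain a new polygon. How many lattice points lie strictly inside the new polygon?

Using the shoelace formula, 2A = |(10·7 − (-16)·14) + ((-16)·(-14) − (-3)·7) + ((-3)·14 − 10·(-14))| = 637, so the area is 637/2.
The number of boundary lattice points is Σ gcd(|Δx|,|Δy|) = gcd(26,7) + gcd(13,21) + gcd(13,28) = 1+1+1 = 3.
Scaling by 4 multiplies the area by 4² = 16 (so the new area is 5096) and multiplies the boundary lattice-point count by 4, giving 12.
By Pick's theorem, the interior count of the dilated polygon is 5096 − 12/2 + 1 = 5091.

5091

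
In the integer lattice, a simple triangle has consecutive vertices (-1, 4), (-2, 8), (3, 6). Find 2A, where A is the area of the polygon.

The shoelace formula gives twice the area as |((-1)·8 − (-2)·4) + ((-2)·6 − 3·8) + (3·4 − (-1)·6)| = 18, so the area is 9.

18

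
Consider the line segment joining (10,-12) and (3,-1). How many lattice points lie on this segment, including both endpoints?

2

The number of lattice points on a segment between lattice points is gcd(|Δx|,|Δy|) + 1 = gcd(7,11) + 1 = 1 + 1 = 2.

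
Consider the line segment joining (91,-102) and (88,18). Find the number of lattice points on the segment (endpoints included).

4

The number of lattice points on a segment between lattice points is gcd(|Δx|,|Δy|) + 1 = gcd(3,120) + 1 = 3 + 1 = 4.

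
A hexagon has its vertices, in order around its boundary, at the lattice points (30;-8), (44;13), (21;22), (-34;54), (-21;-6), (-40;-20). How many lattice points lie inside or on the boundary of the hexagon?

The shoelace formula gives twice the area as |(30·13 − 44·(-8)) + (44·22 − 21·13) + (21·54 − (-34)·22) + ((-34)·(-6) − (-21)·54) + ((-21)·(-20) − (-40)·(-6)) + ((-40)·(-8) − 30·(-20))| = 5757, so the area is 5757/2.
The number of boundary lattice points is Σ gcd(|Δx|,|Δy|) = gcd(14,21) + gcd(23,9) + gcd(55,32) + gcd(13,60) + gcd(19,14) + gcd(70,12) = 7+1+1+1+1+2 = 13.
Pick's theorem gives I = A − B/2 + 1 = 5757/2 − 13/2 + 1 = 2873, so the closed region contains I + B = 2873 + 13 = 2886 lattice points.

2886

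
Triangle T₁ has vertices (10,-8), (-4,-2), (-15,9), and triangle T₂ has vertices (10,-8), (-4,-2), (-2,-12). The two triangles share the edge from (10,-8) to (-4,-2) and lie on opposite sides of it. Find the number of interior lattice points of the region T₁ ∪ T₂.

The union is the simple quadrilateral with vertices (10,-8), (-15,9), (-4,-2), (-2,-12) in order.
The shoelace formula gives twice the area as |[10·9 − (-15)·(-8)] + [(-15)·(-2) − (-4)·9] + [(-4)·(-12) − (-2)·(-2)] + [(-2)·(-8) − 10·(-12)]| = 216, so the area is 108.
Summing gcd(|Δx|,|Δy|) over the edges gives the boundary count: gcd(25,17) + gcd(11,11) + gcd(2,10) + gcd(12,4) = 1+11+2+4 = 18.
By Pick's theorem I = A − B/2 + 1 = 108 − 18/2 + 1 = 100.

100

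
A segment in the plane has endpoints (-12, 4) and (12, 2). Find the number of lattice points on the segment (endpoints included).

3

The number of lattice points on a segment between lattice points is gcd(|Δx|,|Δy|) + 1 = gcd(24,2) + 1 = 2 + 1 = 3.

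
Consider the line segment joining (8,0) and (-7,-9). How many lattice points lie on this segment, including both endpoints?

4

The number of lattice points on a segment between lattice points is gcd(|Δx|,|Δy|) + 1 = gcd(15,9) + 1 = 3 + 1 = 4.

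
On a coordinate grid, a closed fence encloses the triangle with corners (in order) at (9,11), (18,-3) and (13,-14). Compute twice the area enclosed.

By the shoelace formula, twice the signed area is |(9·(-3) − 18·11) + (18·(-14) − 13·(-3)) + (13·11 − 9·(-14))| = 169, so the area is 169/2.

169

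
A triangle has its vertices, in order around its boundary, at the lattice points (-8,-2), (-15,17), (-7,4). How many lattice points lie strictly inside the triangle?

By the shoelace formula, twice the signed area is |[(-8)·17 − (-15)·(-2)] + [(-15)·4 − (-7)·17] + [(-7)·(-2) − (-8)·4]| = 61, so the area is 61/2.
The number of boundary lattice points is Σ gcd(|Δx|,|Δy|) = gcd(7,19) + gcd(8,13) + gcd(1,6) = 1+1+1 = 3.
By Pick's theorem A = I + B/2 − 1, so I = 61/2 − 3/2 + 1 = 30.

30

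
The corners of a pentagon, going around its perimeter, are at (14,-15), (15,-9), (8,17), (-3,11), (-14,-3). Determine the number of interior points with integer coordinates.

The shoelace formula gives twice the area as |[14·(-9) − 15·(-15)] + [15·17 − 8·(-9)] + [8·11 − (-3)·17] + [(-3)·(-3) − (-14)·11] + [(-14)·(-15) − 14·(-3)]| = 980, so the area is 490.
Along each edge there are gcd(|Δx|,|Δy|)+1 lattice points, so counting each shared vertex once the boundary has gcd(1,6) + gcd(7,26) + gcd(11,6) + gcd(11,14) + gcd(28,12) = 1+1+1+1+4 = 8.
Pick's theorem gives I = A − B/2 + 1 = 490 − 8/2 + 1 = 487.

487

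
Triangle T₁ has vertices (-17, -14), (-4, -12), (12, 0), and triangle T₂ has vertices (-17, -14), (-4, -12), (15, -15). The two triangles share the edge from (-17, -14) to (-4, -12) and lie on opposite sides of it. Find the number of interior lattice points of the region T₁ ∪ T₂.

The union is the simple quadrilateral with vertices (-17, -14), (12, 0), (-4, -12), (15, -15) in order.
The shoelace formula gives twice the area as |[(-17)·0 − 12·(-14)] + [12·(-12) − (-4)·0] + [(-4)·(-15) − 15·(-12)] + [15·(-14) − (-17)·(-15)]| = 201, so the area is 201/2.
Along each edge there are gcd(|Δx|,|Δy|)+1 lattice points, so counting each shared vertex once the boundary has gcd(29,14) + gcd(16,12) + gcd(19,3) + gcd(32,1) = 1+4+1+1 = 7.
By Pick's theorem I = A − B/2 + 1 = 201/2 − 7/2 + 1 = 98.

98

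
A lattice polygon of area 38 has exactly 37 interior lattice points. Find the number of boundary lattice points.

4

Pick's theorem gives A = I + B/2 − 1, so B = 2(A − I + 1) = 2(38 − 37 + 1) = 4.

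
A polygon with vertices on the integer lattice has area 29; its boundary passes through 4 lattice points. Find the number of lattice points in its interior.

28

Pick's theorem A = I + B/2 − 1 rearranges to I = A − B/2 + 1 = 29 − 4/2 + 1 = 28.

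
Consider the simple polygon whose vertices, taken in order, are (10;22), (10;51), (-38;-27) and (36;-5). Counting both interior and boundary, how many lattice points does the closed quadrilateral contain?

2001

Using the shoelace formula, 2A = |[10·51 − 10·22] + [10·(-27) − (-38)·51] + [(-38)·(-5) − 36·(-27)] + [36·22 − 10·(-5)]| = 3962, so the area is 1981.
Summing gcd(|Δx|,|Δy|) over the edges gives the boundary count: gcd(0,29) + gcd(48,78) + gcd(74,22) + gcd(26,27) = 29+6+2+1 = 38.
Pick's theorem gives I = A − B/2 + 1 = 1981 − 38/2 + 1 = 1963, so the closed region contains I + B = 1963 + 38 = 2001 lattice points.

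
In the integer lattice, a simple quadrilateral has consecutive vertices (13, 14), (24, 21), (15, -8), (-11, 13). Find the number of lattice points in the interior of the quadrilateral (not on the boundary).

392

By the shoelace formula, twice the signed area is |[13·21 − 24·14] + [24·(-8) − 15·21] + [15·13 − (-11)·(-8)] + [(-11)·14 − 13·13]| = 786, so the area is 393.
Summing gcd(|Δx|,|Δy|) over the edges gives the boundary count: gcd(11,7) + gcd(9,29) + gcd(26,21) + gcd(24,1) = 1+1+1+1 = 4.
Pick's theorem gives I = A − B/2 + 1 = 393 − 4/2 + 1 = 392.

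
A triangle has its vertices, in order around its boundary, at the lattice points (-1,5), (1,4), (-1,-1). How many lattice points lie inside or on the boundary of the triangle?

The shoelace formula gives twice the area as |((-1)·4 − 1·5) + (1·(-1) − (-1)·4) + ((-1)·5 − (-1)·(-1))| = 12, so the area is 6.
Summing gcd(|Δx|,|Δy|) over the edges gives the boundary count: gcd(2,1) + gcd(2,5) + gcd(0,6) = 1+1+6 = 8.
Pick's theorem gives I = A − B/2 + 1 = 6 − 8/2 + 1 = 3, so the closed region contains I + B = 3 + 8 = 11 lattice points.

11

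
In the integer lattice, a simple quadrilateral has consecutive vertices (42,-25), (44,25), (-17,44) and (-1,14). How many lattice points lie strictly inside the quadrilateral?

1875

By the shoelace formula, twice the signed area is |[42·25 − 44·(-25)] + [44·44 − (-17)·25] + [(-17)·14 − (-1)·44] + [(-1)·(-25) − 42·14]| = 3754, so the area is 1877.
Along each edge there are gcd(|Δx|,|Δy|)+1 lattice points, so counting each shared vertex once the boundary has gcd(2,50) + gcd(61,19) + gcd(16,30) + gcd(43,39) = 2+1+2+1 = 6.
Pick's theorem gives I = A − B/2 + 1 = 1877 − 6/2 + 1 = 1875.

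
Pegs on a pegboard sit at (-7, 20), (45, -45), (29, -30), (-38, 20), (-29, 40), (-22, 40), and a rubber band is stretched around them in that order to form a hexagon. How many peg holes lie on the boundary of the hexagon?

28

The number of boundary lattice points is Σ gcd(|Δx|,|Δy|) = gcd(52,65) + gcd(16,15) + gcd(67,50) + gcd(9,20) + gcd(7,0) + gcd(15,20) = 13+1+1+1+7+5 = 28.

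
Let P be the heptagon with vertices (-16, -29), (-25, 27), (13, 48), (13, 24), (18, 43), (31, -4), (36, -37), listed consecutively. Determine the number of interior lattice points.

The shoelace formula gives twice the area as |((-16)·27 − (-25)·(-29)) + ((-25)·48 − 13·27) + (13·24 − 13·48) + (13·43 − 18·24) + (18·(-4) − 31·43) + (31·(-37) − 36·(-4)) + (36·(-29) − (-16)·(-37))| = 6937, so the area is 3468.5.
The number of boundary lattice points is Σ gcd(|Δx|,|Δy|) = gcd(9,56) + gcd(38,21) + gcd(0,24) + gcd(5,19) + gcd(13,47) + gcd(5,33) + gcd(52,8) = 1+1+24+1+1+1+4 = 33.
Pick's theorem gives I = A − B/2 + 1 = 3468.5 − 33/2 + 1 = 3453.

3453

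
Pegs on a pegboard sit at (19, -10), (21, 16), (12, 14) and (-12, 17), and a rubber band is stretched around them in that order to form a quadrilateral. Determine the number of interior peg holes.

Using the shoelace formula, 2A = |[19·16 − 21·(-10)] + [21·14 − 12·16] + [12·17 − (-12)·14] + [(-12)·(-10) − 19·17]| = 785, so the area is 392.5.
Summing gcd(|Δx|,|Δy|) over the edges gives the boundary count: gcd(2,26) + gcd(9,2) + gcd(24,3) + gcd(31,27) = 2+1+3+1 = 7.
Pick's theorem gives I = A − B/2 + 1 = 392.5 − 7/2 + 1 = 390.

390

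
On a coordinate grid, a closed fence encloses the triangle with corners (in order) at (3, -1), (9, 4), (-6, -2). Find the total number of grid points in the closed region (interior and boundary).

The shoelace formula gives twice the area as |(3·4 − 9·(-1)) + (9·(-2) − (-6)·4) + ((-6)·(-1) − 3·(-2))| = 39, so the area is 39/2.
Summing gcd(|Δx|,|Δy|) over the edges gives the boundary count: gcd(6,5) + gcd(15,6) + gcd(9,1) = 1+3+1 = 5.
Pick's theorem gives I = A − B/2 + 1 = 39/2 − 5/2 + 1 = 18, so the closed region contains I + B = 18 + 5 = 23 lattice points.

23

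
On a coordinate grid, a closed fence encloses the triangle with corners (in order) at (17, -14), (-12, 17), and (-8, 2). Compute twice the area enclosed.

311

Using the shoelace formula, 2A = |[17·17 − (-12)·(-14)] + [(-12)·2 − (-8)·17] + [(-8)·(-14) − 17·2]| = 311, so the area is 155.5.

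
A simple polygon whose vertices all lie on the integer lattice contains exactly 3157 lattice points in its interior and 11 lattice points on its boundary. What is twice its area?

6323

Pick's theorem states A = I + B/2 − 1, so A = 3157 + 11/2 − 1 = 6323/2.
Hence 2A = 6323.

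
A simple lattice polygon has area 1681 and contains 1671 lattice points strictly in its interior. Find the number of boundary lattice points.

22

Pick's theorem gives A = I + B/2 − 1, so B = 2(A − I + 1) = 2(1681 − 1671 + 1) = 22.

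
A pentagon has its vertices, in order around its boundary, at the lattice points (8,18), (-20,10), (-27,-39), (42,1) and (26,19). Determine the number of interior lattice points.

The shoelace formula gives twice the area as |(8·10 − (-20)·18) + ((-20)·(-39) − (-27)·10) + ((-27)·1 − 42·(-39)) + (42·19 − 26·1) + (26·18 − 8·19)| = 4189, so the area is 2094.5.
Along each edge there are gcd(|Δx|,|Δy|)+1 lattice points, so counting each shared vertex once the boundary has gcd(28,8) + gcd(7,49) + gcd(69,40) + gcd(16,18) + gcd(18,1) = 4+7+1+2+1 = 15.
Pick's theorem gives I = A − B/2 + 1 = 2094.5 − 15/2 + 1 = 2088.

2088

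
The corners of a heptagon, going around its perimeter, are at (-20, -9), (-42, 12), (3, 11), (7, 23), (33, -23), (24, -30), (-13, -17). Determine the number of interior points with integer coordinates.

1747

Using the shoelace formula, 2A = |[(-20)·12 − (-42)·(-9)] + [(-42)·11 − 3·12] + [3·23 − 7·11] + [7·(-23) − 33·23] + [33·(-30) − 24·(-23)] + [24·(-17) − (-13)·(-30)] + [(-13)·(-9) − (-20)·(-17)]| = 3503, so the area is 1751.5.
Along each edge there are gcd(|Δx|,|Δy|)+1 lattice points, so counting each shared vertex once the boundary has gcd(22,21) + gcd(45,1) + gcd(4,12) + gcd(26,46) + gcd(9,7) + gcd(37,13) + gcd(7,8) = 1+1+4+2+1+1+1 = 11.
By Pick's theorem A = I + B/2 − 1, so I = 1751.5 − 11/2 + 1 = 1747.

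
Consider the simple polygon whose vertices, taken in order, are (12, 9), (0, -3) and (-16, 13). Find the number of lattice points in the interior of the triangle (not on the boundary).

177

Using the shoelace formula, 2A = |(12·(-3) − 0·9) + (0·13 − (-16)·(-3)) + ((-16)·9 − 12·13)| = 384, so the area is 192.
Along each edge there are gcd(|Δx|,|Δy|)+1 lattice points, so counting each shared vertex once the boundary has gcd(12,12) + gcd(16,16) + gcd(28,4) = 12+16+4 = 32.
By Pick's theorem A = I + B/2 − 1, so I = 192 − 32/2 + 1 = 177.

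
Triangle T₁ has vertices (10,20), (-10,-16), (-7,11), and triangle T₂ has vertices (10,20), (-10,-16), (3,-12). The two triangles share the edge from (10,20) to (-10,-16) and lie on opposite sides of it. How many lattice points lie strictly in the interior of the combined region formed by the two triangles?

408

The union is the simple quadrilateral with vertices (10,20), (-7,11), (-10,-16), (3,-12) in order.
The shoelace formula gives twice the area as |(10·11 − (-7)·20) + ((-7)·(-16) − (-10)·11) + ((-10)·(-12) − 3·(-16)) + (3·20 − 10·(-12))| = 820, so the area is 410.
Summing gcd(|Δx|,|Δy|) over the edges gives the boundary count: gcd(17,9) + gcd(3,27) + gcd(13,4) + gcd(7,32) = 1+3+1+1 = 6.
By Pick's theorem I = A − B/2 + 1 = 410 − 6/2 + 1 = 408.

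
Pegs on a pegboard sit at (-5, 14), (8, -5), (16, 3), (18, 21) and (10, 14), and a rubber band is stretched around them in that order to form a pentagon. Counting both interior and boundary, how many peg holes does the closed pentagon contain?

The shoelace formula gives twice the area as |[(-5)·(-5) − 8·14] + [8·3 − 16·(-5)] + [16·21 − 18·3] + [18·14 − 10·21] + [10·14 − (-5)·14]| = 551, so the area is 551/2.
Along each edge there are gcd(|Δx|,|Δy|)+1 lattice points, so counting each shared vertex once the boundary has gcd(13,19) + gcd(8,8) + gcd(2,18) + gcd(8,7) + gcd(15,0) = 1+8+2+1+15 = 27.
Pick's theorem gives I = A − B/2 + 1 = 551/2 − 27/2 + 1 = 263, so the closed region contains I + B = 263 + 27 = 290 lattice points.

290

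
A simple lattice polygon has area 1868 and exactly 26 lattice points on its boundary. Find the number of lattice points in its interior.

1856

From Pick's theorem, I = A − B/2 + 1 = 1868 − 26/2 + 1 = 1856.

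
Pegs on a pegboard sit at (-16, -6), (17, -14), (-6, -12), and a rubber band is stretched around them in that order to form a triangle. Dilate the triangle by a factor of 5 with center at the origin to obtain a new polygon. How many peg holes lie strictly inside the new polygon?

1466

By the shoelace formula, twice the signed area is |[(-16)·(-14) − 17·(-6)] + [17·(-12) − (-6)·(-14)] + [(-6)·(-6) − (-16)·(-12)]| = 118, so the area is 59.
The number of boundary lattice points is Σ gcd(|Δx|,|Δy|) = gcd(33,8) + gcd(23,2) + gcd(10,6) = 1+1+2 = 4.
Scaling by 5 multiplies the area by 5² = 25 (so the new area is 1475) and multiplies the boundary lattice-point count by 5, giving 20.
By Pick's theorem, the interior count of the dilated polygon is 1475 − 20/2 + 1 = 1466.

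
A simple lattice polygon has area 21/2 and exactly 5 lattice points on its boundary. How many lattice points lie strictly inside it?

From Pick's theorem, I = A − B/2 + 1 = 21/2 − 5/2 + 1 = 9.

9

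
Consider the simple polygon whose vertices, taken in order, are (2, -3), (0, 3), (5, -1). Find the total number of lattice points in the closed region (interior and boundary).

Using the shoelace formula, 2A = |(2·3 − 0·(-3)) + (0·(-1) − 5·3) + (5·(-3) − 2·(-1))| = 22, so the area is 11.
Along each edge there are gcd(|Δx|,|Δy|)+1 lattice points, so counting each shared vertex once the boundary has gcd(2,6) + gcd(5,4) + gcd(3,2) = 2+1+1 = 4.
Pick's theorem gives I = A − B/2 + 1 = 11 − 4/2 + 1 = 10, so the closed region contains I + B = 10 + 4 = 14 lattice points.

14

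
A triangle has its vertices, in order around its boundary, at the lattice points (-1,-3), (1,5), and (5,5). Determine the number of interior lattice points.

Using the shoelace formula, 2A = |[(-1)·5 − 1·(-3)] + [1·5 − 5·5] + [5·(-3) − (-1)·5]| = 32, so the area is 16.
Along each edge there are gcd(|Δx|,|Δy|)+1 lattice points, so counting each shared vertex once the boundary has gcd(2,8) + gcd(4,0) + gcd(6,8) = 2+4+2 = 8.
Pick's theorem gives I = A − B/2 + 1 = 16 − 8/2 + 1 = 13.

13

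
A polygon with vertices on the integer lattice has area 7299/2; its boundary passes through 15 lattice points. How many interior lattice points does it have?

3643

Pick's theorem A = I + B/2 − 1 rearranges to I = A − B/2 + 1 = 7299/2 − 15/2 + 1 = 3643.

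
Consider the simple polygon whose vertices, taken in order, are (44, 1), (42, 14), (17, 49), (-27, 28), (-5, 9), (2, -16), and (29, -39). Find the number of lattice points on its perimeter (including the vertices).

Along each edge there are gcd(|Δx|,|Δy|)+1 lattice points, so counting each shared vertex once the boundary has gcd(2,13) + gcd(25,35) + gcd(44,21) + gcd(22,19) + gcd(7,25) + gcd(27,23) + gcd(15,40) = 1+5+1+1+1+1+5 = 15.

15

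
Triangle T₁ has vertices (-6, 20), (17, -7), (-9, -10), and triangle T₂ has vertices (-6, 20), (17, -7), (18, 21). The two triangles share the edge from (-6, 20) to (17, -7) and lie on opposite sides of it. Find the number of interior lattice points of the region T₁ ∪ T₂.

719

The union is the simple quadrilateral with vertices (-6, 20), (-9, -10), (17, -7), (18, 21) in order.
Using the shoelace formula, 2A = |[(-6)·(-10) − (-9)·20] + [(-9)·(-7) − 17·(-10)] + [17·21 − 18·(-7)] + [18·20 − (-6)·21]| = 1442, so the area is 721.
The number of boundary lattice points is Σ gcd(|Δx|,|Δy|) = gcd(3,30) + gcd(26,3) + gcd(1,28) + gcd(24,1) = 3+1+1+1 = 6.
By Pick's theorem I = A − B/2 + 1 = 721 − 6/2 + 1 = 719.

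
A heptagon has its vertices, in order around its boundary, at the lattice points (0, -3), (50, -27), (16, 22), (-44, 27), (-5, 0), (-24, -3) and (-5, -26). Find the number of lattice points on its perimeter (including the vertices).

Along each edge there are gcd(|Δx|,|Δy|)+1 lattice points, so counting each shared vertex once the boundary has gcd(50,24) + gcd(34,49) + gcd(60,5) + gcd(39,27) + gcd(19,3) + gcd(19,23) + gcd(5,23) = 2+1+5+3+1+1+1 = 14.

14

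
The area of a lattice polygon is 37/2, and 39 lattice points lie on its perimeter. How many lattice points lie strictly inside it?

From Pick's theorem, I = A − B/2 + 1 = 37/2 − 39/2 + 1 = 0.

0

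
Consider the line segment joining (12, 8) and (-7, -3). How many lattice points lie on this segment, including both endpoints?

The number of lattice points on a segment between lattice points is gcd(|Δx|,|Δy|) + 1 = gcd(19,11) + 1 = 1 + 1 = 2.

2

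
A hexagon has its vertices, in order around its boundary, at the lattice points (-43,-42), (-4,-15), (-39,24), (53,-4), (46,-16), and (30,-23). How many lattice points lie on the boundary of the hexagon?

Along each edge there are gcd(|Δx|,|Δy|)+1 lattice points, so counting each shared vertex once the boundary has gcd(39,27) + gcd(35,39) + gcd(92,28) + gcd(7,12) + gcd(16,7) + gcd(73,19) = 3+1+4+1+1+1 = 11.

11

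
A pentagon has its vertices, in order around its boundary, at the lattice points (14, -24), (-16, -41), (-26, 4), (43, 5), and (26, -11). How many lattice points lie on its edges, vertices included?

Along each edge there are gcd(|Δx|,|Δy|)+1 lattice points, so counting each shared vertex once the boundary has gcd(30,17) + gcd(10,45) + gcd(69,1) + gcd(17,16) + gcd(12,13) = 1+5+1+1+1 = 9.

9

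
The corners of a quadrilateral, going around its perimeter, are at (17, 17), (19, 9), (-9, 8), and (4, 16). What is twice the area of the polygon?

The shoelace formula gives twice the area as |[17·9 − 19·17] + [19·8 − (-9)·9] + [(-9)·16 − 4·8] + [4·17 − 17·16]| = 317, so the area is 317/2.

317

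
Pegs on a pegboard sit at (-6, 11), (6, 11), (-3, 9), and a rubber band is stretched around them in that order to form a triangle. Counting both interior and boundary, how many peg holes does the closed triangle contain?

By the shoelace formula, twice the signed area is |[(-6)·11 − 6·11] + [6·9 − (-3)·11] + [(-3)·11 − (-6)·9]| = 24, so the area is 12.
Summing gcd(|Δx|,|Δy|) over the edges gives the boundary count: gcd(12,0) + gcd(9,2) + gcd(3,2) = 12+1+1 = 14.
Pick's theorem gives I = A − B/2 + 1 = 12 − 14/2 + 1 = 6, so the closed region contains I + B = 6 + 14 = 20 lattice points.

20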